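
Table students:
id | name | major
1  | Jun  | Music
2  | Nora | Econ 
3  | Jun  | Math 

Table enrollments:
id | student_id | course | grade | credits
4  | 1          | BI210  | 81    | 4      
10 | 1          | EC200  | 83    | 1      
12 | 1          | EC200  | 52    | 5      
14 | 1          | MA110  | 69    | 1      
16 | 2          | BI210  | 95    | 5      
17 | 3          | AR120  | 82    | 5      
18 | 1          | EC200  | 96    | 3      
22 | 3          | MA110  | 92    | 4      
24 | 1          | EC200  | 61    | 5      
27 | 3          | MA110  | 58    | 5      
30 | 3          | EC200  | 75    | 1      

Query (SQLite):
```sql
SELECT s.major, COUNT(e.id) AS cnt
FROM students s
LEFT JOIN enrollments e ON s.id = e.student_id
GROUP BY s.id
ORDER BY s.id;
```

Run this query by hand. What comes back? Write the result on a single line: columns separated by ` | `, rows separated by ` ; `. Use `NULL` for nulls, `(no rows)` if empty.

Music | 6 ; Econ | 1 ; Math | 4

LEFT JOIN keeps every students row; unmatched ones get NULL for enrollments columns.
Group by students.id and compute COUNT(e.id). COUNT(col) of an all-NULL group is 0.
  1: ids {4, 10, 12, 14, 18, 24} → COUNT(e.id)=6
  2: ids {16} → COUNT(e.id)=1
  3: ids {17, 22, 27, 30} → COUNT(e.id)=4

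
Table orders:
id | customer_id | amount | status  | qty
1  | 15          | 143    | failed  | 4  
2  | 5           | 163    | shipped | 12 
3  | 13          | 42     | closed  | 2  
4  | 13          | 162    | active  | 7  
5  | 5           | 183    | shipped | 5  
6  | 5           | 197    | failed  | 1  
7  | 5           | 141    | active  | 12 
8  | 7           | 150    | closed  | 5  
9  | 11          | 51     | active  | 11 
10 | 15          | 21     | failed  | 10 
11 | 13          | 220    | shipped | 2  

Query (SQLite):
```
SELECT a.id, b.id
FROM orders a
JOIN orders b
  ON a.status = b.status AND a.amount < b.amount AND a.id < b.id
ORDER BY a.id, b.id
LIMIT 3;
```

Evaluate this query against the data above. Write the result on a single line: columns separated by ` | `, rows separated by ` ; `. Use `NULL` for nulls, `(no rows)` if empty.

Pairs (a,b) with same status, a.amount < b.amount, a.id < b.id.
status groups: active:{4,7,9} closed:{3,8} failed:{1,6,10} shipped:{2,5,11}
Ordered by (a.id, b.id); first 3.

1 | 6 ; 2 | 5 ; 2 | 11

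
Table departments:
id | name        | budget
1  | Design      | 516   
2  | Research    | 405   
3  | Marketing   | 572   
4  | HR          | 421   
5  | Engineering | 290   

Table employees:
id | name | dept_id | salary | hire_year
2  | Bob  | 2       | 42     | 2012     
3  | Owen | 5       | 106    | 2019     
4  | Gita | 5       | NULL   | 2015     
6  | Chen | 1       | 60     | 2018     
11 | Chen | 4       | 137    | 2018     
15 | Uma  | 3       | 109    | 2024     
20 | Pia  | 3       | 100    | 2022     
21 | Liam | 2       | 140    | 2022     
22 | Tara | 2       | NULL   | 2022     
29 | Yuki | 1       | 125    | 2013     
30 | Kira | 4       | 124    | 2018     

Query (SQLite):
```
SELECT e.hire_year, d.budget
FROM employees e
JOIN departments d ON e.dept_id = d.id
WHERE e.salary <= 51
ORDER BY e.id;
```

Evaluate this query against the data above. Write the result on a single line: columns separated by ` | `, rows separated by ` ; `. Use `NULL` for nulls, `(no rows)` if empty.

Each employees row matches the departments row where dept_id = departments.id.
Then keep rows with e.salary <= 51.

2012 | 405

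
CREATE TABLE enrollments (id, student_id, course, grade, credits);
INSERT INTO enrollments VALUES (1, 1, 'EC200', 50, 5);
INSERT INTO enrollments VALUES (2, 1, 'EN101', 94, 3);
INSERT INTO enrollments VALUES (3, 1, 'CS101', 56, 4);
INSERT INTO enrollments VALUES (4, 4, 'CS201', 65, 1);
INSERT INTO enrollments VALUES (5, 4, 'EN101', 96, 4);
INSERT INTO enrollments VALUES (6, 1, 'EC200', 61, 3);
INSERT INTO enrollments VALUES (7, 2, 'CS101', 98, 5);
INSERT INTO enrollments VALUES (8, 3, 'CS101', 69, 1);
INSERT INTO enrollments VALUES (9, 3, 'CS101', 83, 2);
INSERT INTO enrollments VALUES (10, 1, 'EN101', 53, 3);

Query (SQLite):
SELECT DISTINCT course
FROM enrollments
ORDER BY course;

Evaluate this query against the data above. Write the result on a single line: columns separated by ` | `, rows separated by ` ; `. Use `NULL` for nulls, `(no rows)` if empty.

Collect distinct course values from enrollments.

CS101 ; CS201 ; EC200 ; EN101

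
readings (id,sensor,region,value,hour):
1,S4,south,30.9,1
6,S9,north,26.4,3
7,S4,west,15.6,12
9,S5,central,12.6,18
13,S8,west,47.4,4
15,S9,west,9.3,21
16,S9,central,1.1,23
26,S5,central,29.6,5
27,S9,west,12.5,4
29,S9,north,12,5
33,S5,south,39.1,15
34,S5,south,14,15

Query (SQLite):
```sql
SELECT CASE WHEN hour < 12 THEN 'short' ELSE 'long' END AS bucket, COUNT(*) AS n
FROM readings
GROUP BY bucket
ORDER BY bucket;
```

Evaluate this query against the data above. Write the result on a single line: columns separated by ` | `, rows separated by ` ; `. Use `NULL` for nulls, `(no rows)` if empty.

Bucket rows by hour < 12 → 'short' else 'long'; count each bucket.

long | 6 ; short | 6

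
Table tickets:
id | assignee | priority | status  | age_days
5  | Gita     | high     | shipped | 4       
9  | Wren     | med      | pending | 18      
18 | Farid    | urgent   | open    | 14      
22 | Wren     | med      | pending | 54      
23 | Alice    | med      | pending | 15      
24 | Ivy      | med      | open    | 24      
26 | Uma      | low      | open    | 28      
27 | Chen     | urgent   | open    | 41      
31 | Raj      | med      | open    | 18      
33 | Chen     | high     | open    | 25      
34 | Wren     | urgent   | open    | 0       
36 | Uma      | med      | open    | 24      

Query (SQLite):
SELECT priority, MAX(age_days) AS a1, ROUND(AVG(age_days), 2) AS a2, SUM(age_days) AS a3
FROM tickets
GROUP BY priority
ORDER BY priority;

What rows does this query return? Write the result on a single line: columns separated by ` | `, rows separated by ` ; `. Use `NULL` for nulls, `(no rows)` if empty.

Group tickets by priority.
Per group compute: MAX(age_days), ROUND(AVG(age_days), 2), SUM(age_days).
  high: ids {5, 33} → MAX(age_days)=25, ROUND(AVG(age_days), 2)=14.5, SUM(age_days)=29
  low: ids {26} → MAX(age_days)=28, ROUND(AVG(age_days), 2)=28, SUM(age_days)=28
  med: ids {9, 22, 23, 24, 31, 36} → MAX(age_days)=54, ROUND(AVG(age_days), 2)=25.5, SUM(age_days)=153
  urgent: ids {18, 27, 34} → MAX(age_days)=41, ROUND(AVG(age_days), 2)=18.33, SUM(age_days)=55

high | 25 | 14.5 | 29 ; low | 28 | 28 | 28 ; med | 54 | 25.5 | 153 ; urgent | 41 | 18.33 | 55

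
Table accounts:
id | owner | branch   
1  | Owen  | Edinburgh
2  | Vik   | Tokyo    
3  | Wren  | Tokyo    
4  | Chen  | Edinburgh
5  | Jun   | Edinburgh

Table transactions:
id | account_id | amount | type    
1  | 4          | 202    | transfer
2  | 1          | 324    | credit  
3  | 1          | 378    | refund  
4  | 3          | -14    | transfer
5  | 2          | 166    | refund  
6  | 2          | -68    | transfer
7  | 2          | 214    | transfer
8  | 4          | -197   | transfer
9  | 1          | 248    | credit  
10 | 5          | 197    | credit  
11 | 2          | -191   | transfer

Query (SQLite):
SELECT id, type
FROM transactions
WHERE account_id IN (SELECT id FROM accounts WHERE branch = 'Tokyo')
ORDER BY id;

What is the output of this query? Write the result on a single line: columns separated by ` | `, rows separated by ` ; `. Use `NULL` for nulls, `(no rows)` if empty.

4 | transfer ; 5 | refund ; 6 | transfer ; 7 | transfer ; 11 | transfer

Inner query: accounts.id where branch = 'Tokyo'.
Outer: keep transactions rows whose account_id is in that set.
Inner query → {2, 3}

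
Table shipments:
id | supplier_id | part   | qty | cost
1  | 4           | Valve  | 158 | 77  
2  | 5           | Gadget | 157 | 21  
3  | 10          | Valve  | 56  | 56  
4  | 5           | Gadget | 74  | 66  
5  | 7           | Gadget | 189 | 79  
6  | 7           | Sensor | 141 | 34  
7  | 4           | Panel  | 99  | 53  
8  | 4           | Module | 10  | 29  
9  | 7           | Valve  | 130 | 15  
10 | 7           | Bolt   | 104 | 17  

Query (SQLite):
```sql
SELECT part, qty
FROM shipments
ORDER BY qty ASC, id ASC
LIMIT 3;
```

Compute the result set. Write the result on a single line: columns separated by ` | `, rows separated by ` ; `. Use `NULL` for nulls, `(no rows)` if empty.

Module | 10 ; Valve | 56 ; Gadget | 74

Sort by qty asc, tiebreak id asc: (10, id=8), (56, id=3), (74, id=4), (99, id=7), (104, id=10), (130, id=9) …. Take first 3.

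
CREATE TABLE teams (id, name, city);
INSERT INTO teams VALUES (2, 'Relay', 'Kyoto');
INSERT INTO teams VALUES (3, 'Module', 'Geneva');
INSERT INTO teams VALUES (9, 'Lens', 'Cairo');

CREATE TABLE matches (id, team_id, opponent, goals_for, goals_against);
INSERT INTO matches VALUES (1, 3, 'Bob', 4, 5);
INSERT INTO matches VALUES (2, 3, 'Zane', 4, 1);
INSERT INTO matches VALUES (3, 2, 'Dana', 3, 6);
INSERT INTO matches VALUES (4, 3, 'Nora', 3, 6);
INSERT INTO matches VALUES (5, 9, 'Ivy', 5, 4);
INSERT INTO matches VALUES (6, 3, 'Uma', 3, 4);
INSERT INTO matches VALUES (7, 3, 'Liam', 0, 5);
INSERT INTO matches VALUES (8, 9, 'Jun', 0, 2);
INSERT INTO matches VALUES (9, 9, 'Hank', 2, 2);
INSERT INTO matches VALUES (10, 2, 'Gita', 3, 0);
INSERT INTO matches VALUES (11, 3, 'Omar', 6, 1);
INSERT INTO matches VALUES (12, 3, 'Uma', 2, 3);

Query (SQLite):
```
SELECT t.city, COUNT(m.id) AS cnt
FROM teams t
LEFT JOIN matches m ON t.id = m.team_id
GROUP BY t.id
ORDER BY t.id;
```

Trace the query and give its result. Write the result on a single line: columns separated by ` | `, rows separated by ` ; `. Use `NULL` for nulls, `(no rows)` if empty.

Kyoto | 2 ; Geneva | 7 ; Cairo | 3

LEFT JOIN keeps every teams row; unmatched ones get NULL for matches columns.
Group by teams.id and compute COUNT(m.id). COUNT(col) of an all-NULL group is 0.
  2: ids {3, 10} → COUNT(m.id)=2
  3: ids {1, 2, 4, 6, 7, 11, 12} → COUNT(m.id)=7
  9: ids {5, 8, 9} → COUNT(m.id)=3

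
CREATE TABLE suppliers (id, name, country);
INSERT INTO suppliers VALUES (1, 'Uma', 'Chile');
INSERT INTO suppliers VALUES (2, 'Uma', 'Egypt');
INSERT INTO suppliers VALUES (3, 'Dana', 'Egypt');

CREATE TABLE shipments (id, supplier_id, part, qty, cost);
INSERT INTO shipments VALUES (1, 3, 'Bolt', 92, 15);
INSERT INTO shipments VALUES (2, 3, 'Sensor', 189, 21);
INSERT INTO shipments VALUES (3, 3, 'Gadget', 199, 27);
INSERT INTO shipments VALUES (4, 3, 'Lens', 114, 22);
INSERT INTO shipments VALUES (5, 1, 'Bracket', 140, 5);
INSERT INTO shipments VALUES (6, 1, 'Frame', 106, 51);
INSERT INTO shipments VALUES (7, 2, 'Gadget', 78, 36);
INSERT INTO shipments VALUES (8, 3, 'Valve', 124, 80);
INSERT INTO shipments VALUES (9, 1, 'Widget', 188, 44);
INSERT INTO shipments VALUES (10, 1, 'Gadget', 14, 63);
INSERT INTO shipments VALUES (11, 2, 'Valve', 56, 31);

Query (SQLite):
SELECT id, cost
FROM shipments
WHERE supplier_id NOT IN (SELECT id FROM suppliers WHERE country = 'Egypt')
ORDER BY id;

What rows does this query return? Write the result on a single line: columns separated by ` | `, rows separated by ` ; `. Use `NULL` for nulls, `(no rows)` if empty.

Inner query: suppliers.id where country = 'Egypt'.
Outer: keep shipments rows whose supplier_id is not in that set.
Inner query → {2, 3}

5 | 5 ; 6 | 51 ; 9 | 44 ; 10 | 63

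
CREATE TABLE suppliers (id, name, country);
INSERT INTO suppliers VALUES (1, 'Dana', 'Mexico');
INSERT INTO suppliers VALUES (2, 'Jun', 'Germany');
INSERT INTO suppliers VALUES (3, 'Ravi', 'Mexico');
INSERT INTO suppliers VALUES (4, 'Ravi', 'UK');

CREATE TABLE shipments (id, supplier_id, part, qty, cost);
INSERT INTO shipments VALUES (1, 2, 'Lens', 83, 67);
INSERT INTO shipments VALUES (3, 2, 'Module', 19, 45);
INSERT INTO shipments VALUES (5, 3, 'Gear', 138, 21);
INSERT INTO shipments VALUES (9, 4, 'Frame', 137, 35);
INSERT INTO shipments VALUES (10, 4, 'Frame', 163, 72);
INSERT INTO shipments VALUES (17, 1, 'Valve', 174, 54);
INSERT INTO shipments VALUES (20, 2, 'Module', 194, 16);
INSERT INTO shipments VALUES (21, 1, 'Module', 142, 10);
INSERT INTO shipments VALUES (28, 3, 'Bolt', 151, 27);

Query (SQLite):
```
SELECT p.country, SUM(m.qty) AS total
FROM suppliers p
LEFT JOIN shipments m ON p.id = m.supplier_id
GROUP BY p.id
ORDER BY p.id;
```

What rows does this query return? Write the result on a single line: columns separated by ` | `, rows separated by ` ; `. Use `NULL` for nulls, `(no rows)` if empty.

LEFT JOIN keeps every suppliers row; unmatched ones get NULL for shipments columns.
Group by suppliers.id and compute SUM(m.qty). SUM over an all-NULL group is NULL.
  1: ids {17, 21} → SUM(m.qty)=316
  2: ids {1, 3, 20} → SUM(m.qty)=296
  3: ids {5, 28} → SUM(m.qty)=289
  4: ids {9, 10} → SUM(m.qty)=300

Mexico | 316 ; Germany | 296 ; Mexico | 289 ; UK | 300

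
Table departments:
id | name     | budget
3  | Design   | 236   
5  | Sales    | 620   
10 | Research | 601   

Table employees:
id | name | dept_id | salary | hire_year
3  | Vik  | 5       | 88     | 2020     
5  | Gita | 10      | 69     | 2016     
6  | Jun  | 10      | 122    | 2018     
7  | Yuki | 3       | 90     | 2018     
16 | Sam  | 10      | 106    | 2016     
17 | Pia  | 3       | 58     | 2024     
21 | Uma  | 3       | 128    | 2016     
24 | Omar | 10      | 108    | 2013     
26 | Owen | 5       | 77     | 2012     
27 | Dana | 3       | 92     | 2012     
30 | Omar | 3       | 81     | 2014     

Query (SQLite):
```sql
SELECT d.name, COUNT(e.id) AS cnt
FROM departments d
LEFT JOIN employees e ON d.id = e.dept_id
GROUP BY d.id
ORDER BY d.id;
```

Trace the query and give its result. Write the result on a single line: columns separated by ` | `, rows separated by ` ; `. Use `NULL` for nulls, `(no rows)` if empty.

Design | 5 ; Sales | 2 ; Research | 4

LEFT JOIN keeps every departments row; unmatched ones get NULL for employees columns.
Group by departments.id and compute COUNT(e.id). COUNT(col) of an all-NULL group is 0.
  3: ids {7, 17, 21, 27, 30} → COUNT(e.id)=5
  5: ids {3, 26} → COUNT(e.id)=2
  10: ids {5, 6, 16, 24} → COUNT(e.id)=4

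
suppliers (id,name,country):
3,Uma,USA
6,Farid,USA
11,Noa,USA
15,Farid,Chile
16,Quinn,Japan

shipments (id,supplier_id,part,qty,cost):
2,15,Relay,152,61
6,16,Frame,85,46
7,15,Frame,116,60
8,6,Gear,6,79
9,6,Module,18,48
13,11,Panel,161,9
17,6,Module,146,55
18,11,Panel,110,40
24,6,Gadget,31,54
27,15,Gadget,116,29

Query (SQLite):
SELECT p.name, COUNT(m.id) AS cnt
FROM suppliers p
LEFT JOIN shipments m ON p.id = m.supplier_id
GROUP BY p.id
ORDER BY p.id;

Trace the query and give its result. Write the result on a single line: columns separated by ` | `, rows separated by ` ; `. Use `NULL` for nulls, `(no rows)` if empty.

Uma | 0 ; Farid | 4 ; Noa | 2 ; Farid | 3 ; Quinn | 1

LEFT JOIN keeps every suppliers row; unmatched ones get NULL for shipments columns.
Group by suppliers.id and compute COUNT(m.id). COUNT(col) of an all-NULL group is 0.
  3: ids {—} → COUNT(m.id)=0
  6: ids {8, 9, 17, 24} → COUNT(m.id)=4
  11: ids {13, 18} → COUNT(m.id)=2
  15: ids {2, 7, 27} → COUNT(m.id)=3
  16: ids {6} → COUNT(m.id)=1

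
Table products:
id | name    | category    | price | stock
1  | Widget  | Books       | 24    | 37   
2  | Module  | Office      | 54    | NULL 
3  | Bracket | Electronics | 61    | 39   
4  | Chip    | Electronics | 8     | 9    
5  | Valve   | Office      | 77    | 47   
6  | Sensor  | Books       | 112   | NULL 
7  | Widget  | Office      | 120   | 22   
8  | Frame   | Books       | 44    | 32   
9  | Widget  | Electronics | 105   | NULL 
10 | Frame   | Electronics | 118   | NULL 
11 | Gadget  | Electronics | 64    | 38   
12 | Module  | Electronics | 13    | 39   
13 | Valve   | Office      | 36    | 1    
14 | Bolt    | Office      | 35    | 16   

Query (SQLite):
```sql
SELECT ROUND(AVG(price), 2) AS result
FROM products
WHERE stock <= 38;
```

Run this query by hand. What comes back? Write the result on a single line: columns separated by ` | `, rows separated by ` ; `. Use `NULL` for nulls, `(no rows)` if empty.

Rows where stock <= 38 → price values: [24, 8, 120, 44, 64, 36, 35].
AVG = 331 / 7 (rounded to 2 dp).

47.29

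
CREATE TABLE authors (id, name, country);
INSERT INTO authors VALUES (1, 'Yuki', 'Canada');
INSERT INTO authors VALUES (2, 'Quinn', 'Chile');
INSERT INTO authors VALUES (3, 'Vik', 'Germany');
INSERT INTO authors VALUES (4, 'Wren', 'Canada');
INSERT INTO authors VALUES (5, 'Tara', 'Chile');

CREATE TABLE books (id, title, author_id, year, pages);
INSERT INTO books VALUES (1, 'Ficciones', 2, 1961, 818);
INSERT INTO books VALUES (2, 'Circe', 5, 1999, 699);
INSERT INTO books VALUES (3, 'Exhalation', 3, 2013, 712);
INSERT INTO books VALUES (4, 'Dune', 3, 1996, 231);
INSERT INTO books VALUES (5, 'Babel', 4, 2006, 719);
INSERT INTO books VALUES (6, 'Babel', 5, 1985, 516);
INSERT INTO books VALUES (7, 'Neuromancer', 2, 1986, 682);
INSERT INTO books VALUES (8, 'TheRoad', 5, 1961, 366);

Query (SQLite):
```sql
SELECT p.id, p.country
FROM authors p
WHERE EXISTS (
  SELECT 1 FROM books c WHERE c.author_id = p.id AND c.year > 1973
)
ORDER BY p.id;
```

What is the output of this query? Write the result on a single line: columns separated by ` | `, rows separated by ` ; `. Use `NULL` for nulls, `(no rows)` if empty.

2 | Chile ; 3 | Germany ; 4 | Canada ; 5 | Chile

For each authors row, check whether any books with matching author_id has year > 1973.
Keep rows where that is true.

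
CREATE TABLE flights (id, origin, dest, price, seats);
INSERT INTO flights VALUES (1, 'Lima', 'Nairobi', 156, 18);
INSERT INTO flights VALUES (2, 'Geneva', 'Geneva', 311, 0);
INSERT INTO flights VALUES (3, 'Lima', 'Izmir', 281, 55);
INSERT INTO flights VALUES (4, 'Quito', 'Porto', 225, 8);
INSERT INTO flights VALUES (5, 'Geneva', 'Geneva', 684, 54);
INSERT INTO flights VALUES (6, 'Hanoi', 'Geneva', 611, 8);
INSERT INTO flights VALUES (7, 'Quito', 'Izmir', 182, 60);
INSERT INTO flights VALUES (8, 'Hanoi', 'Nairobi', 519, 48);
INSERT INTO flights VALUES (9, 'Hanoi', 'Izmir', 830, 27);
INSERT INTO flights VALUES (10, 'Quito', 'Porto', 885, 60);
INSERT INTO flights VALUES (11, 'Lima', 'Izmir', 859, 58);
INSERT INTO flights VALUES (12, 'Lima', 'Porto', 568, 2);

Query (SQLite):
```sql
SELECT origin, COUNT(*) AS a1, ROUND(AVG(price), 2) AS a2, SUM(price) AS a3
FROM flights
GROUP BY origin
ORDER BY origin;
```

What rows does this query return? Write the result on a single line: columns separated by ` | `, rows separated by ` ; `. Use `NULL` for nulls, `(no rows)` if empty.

Geneva | 2 | 497.5 | 995 ; Hanoi | 3 | 653.33 | 1960 ; Lima | 4 | 466 | 1864 ; Quito | 3 | 430.67 | 1292

Group flights by origin.
Per group compute: COUNT(*), ROUND(AVG(price), 2), SUM(price).
  Geneva: ids {2, 5} → COUNT(*)=2, ROUND(AVG(price), 2)=497.5, SUM(price)=995
  Hanoi: ids {6, 8, 9} → COUNT(*)=3, ROUND(AVG(price), 2)=653.33, SUM(price)=1960
  Lima: ids {1, 3, 11, 12} → COUNT(*)=4, ROUND(AVG(price), 2)=466, SUM(price)=1864
  Quito: ids {4, 7, 10} → COUNT(*)=3, ROUND(AVG(price), 2)=430.67, SUM(price)=1292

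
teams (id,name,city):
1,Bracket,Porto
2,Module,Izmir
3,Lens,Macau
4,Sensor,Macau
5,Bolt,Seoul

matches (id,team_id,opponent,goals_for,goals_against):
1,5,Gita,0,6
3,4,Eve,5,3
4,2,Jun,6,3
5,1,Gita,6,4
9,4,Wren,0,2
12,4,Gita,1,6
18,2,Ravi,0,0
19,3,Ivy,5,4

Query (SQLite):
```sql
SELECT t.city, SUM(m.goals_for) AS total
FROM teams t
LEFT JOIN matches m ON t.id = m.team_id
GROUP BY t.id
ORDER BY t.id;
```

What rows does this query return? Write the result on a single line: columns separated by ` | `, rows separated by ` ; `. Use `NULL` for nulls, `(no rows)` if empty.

LEFT JOIN keeps every teams row; unmatched ones get NULL for matches columns.
Group by teams.id and compute SUM(m.goals_for). SUM over an all-NULL group is NULL.
  1: ids {5} → SUM(m.goals_for)=6
  2: ids {4, 18} → SUM(m.goals_for)=6
  3: ids {19} → SUM(m.goals_for)=5
  4: ids {3, 9, 12} → SUM(m.goals_for)=6
  5: ids {1} → SUM(m.goals_for)=0

Porto | 6 ; Izmir | 6 ; Macau | 5 ; Macau | 6 ; Seoul | 0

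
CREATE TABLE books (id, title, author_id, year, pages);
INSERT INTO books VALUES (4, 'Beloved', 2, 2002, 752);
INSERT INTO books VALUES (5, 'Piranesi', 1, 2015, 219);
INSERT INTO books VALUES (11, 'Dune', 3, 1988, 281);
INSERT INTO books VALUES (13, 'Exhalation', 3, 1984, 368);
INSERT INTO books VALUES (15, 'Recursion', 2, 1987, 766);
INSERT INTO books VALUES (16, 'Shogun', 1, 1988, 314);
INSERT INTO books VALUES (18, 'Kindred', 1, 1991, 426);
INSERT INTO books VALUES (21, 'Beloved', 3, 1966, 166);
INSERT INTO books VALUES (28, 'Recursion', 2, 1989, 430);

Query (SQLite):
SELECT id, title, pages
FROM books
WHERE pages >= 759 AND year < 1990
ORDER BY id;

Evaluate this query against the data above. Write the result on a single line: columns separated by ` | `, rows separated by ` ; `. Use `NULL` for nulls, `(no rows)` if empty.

pages >= 759: ids {15}
year < 1990: ids {11, 13, 15, 16, 21, 28}
Combine with AND.

15 | Recursion | 766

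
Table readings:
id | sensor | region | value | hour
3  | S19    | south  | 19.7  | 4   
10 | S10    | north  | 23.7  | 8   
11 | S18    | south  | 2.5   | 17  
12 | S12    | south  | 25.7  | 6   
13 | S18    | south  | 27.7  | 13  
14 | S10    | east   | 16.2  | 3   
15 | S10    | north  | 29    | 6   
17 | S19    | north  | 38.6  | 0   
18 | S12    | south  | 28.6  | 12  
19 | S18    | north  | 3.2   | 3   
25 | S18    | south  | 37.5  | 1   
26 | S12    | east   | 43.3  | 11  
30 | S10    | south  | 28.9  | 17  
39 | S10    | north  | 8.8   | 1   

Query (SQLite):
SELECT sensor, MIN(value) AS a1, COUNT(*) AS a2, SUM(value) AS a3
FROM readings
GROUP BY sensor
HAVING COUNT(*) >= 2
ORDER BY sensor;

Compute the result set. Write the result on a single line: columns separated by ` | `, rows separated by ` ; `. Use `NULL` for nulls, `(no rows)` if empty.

S10 | 8.8 | 5 | 106.6 ; S12 | 25.7 | 3 | 97.6 ; S18 | 2.5 | 4 | 70.9 ; S19 | 19.7 | 2 | 58.3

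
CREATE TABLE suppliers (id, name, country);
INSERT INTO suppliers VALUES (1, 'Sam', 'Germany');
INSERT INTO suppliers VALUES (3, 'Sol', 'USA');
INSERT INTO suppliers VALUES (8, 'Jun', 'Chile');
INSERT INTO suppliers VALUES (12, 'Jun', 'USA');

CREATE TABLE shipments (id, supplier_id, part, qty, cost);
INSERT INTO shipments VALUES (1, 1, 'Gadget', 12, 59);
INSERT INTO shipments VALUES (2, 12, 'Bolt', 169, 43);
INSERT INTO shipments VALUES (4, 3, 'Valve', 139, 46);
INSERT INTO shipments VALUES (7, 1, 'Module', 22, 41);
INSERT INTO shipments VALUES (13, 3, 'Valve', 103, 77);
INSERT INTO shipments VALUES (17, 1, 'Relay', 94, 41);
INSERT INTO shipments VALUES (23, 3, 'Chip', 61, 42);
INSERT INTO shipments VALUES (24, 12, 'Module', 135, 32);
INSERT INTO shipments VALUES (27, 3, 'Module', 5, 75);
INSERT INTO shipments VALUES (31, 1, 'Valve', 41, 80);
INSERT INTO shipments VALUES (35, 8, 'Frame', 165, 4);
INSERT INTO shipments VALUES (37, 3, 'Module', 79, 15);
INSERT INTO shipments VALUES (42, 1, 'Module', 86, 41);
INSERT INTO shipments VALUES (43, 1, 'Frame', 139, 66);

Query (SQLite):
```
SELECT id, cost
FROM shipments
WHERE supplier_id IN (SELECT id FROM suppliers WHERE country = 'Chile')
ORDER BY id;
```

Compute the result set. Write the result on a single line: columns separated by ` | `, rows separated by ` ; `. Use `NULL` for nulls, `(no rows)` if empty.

Inner query: suppliers.id where country = 'Chile'.
Outer: keep shipments rows whose supplier_id is in that set.
Inner query → {8}

35 | 4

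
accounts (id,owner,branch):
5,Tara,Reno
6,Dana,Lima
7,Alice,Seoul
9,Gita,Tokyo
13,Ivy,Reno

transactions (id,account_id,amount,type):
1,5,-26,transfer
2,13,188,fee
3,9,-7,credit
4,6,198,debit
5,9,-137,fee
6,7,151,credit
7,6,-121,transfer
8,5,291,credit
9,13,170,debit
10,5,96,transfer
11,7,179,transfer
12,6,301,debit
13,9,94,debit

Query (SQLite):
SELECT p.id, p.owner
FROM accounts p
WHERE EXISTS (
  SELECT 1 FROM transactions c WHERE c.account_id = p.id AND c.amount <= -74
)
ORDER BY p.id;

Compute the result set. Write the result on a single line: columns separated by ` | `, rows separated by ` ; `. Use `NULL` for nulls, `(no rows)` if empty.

6 | Dana ; 9 | Gita

For each accounts row, check whether any transactions with matching account_id has amount <= -74.
Keep rows where that is true.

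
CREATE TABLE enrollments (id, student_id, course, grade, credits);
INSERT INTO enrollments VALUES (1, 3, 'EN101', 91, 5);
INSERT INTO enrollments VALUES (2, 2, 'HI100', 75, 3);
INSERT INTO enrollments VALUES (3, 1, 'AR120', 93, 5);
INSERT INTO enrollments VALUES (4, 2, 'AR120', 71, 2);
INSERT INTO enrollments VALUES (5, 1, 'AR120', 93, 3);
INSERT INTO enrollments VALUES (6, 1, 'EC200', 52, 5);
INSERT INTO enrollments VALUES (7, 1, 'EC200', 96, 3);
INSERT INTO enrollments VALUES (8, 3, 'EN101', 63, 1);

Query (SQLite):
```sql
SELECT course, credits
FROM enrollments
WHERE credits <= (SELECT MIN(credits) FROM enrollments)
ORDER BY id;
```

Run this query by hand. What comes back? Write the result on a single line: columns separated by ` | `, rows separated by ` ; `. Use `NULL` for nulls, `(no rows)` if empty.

Scalar subquery: MIN(credits) over all enrollments rows = 1.
Keep rows where credits <= that value.

EN101 | 1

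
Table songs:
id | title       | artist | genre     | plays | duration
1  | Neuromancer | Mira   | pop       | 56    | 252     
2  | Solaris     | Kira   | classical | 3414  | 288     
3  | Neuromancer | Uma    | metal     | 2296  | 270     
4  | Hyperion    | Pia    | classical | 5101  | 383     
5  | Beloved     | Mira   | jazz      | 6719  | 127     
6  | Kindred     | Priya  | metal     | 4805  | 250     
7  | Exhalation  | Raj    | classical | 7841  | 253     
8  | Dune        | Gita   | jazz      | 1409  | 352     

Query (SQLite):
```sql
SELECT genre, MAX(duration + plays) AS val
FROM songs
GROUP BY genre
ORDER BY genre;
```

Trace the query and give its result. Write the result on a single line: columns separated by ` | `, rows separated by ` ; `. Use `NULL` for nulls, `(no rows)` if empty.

For each row compute duration + plays.
Group by genre; take MAX of the expression per group.
  classical: ids {2, 4, 7} → MAX(duration + plays)=8094
  jazz: ids {5, 8} → MAX(duration + plays)=6846
  metal: ids {3, 6} → MAX(duration + plays)=5055
  pop: ids {1} → MAX(duration + plays)=308

classical | 8094 ; jazz | 6846 ; metal | 5055 ; pop | 308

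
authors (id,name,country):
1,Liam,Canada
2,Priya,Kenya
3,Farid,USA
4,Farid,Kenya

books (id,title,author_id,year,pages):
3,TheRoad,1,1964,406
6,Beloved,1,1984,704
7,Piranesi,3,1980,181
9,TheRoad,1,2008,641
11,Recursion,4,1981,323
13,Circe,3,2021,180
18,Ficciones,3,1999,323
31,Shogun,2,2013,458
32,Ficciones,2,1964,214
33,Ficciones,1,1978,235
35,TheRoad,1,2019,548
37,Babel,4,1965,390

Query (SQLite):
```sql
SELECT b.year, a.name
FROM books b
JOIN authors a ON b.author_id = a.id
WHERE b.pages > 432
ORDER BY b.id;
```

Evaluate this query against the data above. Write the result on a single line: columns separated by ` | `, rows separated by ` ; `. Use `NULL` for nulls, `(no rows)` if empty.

1984 | Liam ; 2008 | Liam ; 2013 | Priya ; 2019 | Liam

Each books row matches the authors row where author_id = authors.id.
Then keep rows with b.pages > 432.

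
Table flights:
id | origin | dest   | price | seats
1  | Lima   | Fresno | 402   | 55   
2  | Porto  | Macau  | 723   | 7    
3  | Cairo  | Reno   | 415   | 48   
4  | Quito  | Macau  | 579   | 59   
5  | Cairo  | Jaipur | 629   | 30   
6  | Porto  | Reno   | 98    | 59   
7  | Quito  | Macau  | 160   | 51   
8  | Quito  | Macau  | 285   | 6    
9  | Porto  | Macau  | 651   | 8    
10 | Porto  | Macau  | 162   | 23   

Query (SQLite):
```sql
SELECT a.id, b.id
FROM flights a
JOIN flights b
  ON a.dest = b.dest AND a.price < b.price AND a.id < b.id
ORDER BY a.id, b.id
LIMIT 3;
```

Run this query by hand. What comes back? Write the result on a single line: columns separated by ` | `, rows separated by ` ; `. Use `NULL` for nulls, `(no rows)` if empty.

Pairs (a,b) with same dest, a.price < b.price, a.id < b.id.
dest groups: Fresno:{1} Jaipur:{5} Macau:{2,4,7,8,9,10} Reno:{3,6}
Ordered by (a.id, b.id); first 3.

4 | 9 ; 7 | 8 ; 7 | 9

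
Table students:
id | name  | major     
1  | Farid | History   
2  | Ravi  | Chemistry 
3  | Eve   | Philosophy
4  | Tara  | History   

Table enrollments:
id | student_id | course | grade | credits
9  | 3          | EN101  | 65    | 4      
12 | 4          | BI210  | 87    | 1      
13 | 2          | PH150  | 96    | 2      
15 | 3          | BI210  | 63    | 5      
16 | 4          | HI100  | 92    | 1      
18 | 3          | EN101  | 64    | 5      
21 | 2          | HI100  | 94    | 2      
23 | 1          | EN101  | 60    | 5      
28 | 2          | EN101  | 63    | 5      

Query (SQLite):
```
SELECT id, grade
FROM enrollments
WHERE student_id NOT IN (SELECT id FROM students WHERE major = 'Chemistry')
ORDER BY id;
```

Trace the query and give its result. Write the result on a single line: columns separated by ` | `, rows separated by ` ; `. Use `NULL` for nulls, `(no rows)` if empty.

Inner query: students.id where major = 'Chemistry'.
Outer: keep enrollments rows whose student_id is not in that set.
Inner query → {2}

9 | 65 ; 12 | 87 ; 15 | 63 ; 16 | 92 ; 18 | 64 ; 23 | 60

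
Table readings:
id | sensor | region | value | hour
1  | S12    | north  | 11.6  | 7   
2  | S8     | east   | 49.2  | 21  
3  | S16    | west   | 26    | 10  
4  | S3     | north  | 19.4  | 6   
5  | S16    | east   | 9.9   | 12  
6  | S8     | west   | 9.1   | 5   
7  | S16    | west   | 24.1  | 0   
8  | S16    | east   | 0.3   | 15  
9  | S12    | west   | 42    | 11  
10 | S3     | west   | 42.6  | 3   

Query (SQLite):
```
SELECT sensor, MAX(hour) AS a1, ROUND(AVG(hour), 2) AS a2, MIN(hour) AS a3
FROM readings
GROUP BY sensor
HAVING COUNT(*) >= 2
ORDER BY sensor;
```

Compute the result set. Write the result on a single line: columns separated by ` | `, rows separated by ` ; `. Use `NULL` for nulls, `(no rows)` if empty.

S12 | 11 | 9 | 7 ; S16 | 15 | 9.25 | 0 ; S3 | 6 | 4.5 | 3 ; S8 | 21 | 13 | 5

Group readings by sensor.
Per group compute: MAX(hour), ROUND(AVG(hour), 2), MIN(hour).
HAVING: drop groups with fewer than 2 rows.
  S12: ids {1, 9} → MAX(hour)=11, ROUND(AVG(hour), 2)=9, MIN(hour)=7
  S16: ids {3, 5, 7, 8} → MAX(hour)=15, ROUND(AVG(hour), 2)=9.25, MIN(hour)=0
  S3: ids {4, 10} → MAX(hour)=6, ROUND(AVG(hour), 2)=4.5, MIN(hour)=3
  S8: ids {2, 6} → MAX(hour)=21, ROUND(AVG(hour), 2)=13, MIN(hour)=5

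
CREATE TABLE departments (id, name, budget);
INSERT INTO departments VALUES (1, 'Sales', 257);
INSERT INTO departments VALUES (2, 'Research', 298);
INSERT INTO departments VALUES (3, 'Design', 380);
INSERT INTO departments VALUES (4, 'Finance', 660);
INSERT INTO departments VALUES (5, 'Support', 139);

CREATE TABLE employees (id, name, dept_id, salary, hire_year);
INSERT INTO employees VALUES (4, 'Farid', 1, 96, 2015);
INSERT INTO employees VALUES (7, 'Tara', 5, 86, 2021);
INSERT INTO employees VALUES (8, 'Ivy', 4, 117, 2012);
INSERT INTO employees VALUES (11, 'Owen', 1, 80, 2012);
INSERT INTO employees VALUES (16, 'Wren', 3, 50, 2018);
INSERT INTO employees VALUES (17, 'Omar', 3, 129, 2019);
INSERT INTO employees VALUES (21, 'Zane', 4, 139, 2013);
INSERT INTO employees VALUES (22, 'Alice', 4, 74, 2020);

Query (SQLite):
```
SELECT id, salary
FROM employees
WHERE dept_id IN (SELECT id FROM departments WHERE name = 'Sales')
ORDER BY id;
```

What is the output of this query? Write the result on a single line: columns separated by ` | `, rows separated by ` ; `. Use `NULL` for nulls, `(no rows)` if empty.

4 | 96 ; 11 | 80

Inner query: departments.id where name = 'Sales'.
Outer: keep employees rows whose dept_id is in that set.
Inner query → {1}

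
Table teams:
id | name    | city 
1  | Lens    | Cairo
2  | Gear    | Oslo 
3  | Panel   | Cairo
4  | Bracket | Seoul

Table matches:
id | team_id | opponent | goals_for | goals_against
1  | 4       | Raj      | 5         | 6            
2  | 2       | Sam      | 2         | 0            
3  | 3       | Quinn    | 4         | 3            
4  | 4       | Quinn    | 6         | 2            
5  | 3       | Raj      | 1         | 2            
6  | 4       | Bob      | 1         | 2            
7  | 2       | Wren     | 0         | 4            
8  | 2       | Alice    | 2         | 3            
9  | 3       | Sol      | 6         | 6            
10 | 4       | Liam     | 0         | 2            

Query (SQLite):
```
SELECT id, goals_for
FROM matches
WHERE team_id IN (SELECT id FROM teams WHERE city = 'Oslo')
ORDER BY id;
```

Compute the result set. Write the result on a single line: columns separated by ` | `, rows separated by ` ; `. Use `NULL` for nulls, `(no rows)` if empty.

2 | 2 ; 7 | 0 ; 8 | 2

Inner query: teams.id where city = 'Oslo'.
Outer: keep matches rows whose team_id is in that set.
Inner query → {2}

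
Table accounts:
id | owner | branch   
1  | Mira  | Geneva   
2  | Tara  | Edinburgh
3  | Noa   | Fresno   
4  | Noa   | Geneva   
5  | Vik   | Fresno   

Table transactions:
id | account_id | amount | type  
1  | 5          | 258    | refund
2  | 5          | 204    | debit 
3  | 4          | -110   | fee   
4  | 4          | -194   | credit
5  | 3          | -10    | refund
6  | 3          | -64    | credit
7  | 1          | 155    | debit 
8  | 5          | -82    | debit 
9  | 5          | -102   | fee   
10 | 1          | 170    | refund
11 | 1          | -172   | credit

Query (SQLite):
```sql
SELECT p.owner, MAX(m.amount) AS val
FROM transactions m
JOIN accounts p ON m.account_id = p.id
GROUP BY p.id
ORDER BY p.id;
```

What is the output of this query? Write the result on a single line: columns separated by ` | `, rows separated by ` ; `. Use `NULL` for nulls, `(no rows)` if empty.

Mira | 170 ; Noa | -10 ; Noa | -110 ; Vik | 258

Join each transactions row to its accounts via account_id.
Group joined rows by accounts.id; compute MAX(m.amount) per group.
  1: ids {7, 10, 11} → MAX(m.amount)=170
  3: ids {5, 6} → MAX(m.amount)=-10
  4: ids {3, 4} → MAX(m.amount)=-110
  5: ids {1, 2, 8, 9} → MAX(m.amount)=258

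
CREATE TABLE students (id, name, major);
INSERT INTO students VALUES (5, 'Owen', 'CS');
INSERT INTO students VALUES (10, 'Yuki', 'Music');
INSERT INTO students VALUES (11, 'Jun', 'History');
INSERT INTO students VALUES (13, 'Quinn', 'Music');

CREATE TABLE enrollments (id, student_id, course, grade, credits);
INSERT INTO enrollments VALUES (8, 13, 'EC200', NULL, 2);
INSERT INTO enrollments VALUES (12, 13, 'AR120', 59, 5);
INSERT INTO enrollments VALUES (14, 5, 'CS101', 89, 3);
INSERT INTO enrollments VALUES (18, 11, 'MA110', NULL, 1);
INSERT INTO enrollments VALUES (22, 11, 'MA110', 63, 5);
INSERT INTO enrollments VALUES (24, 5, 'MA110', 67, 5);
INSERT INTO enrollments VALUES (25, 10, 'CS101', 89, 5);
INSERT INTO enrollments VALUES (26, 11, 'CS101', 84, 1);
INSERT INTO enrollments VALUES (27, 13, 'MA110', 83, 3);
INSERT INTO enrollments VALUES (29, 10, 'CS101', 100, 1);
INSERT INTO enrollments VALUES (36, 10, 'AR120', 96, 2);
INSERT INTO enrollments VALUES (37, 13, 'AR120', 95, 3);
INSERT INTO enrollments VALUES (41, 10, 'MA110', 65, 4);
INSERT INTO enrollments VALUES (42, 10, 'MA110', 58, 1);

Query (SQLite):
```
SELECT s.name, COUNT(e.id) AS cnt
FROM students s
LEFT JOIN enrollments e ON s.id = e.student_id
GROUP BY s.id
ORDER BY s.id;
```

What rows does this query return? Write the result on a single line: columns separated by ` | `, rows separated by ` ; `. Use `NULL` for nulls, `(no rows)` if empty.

Owen | 2 ; Yuki | 5 ; Jun | 3 ; Quinn | 4

LEFT JOIN keeps every students row; unmatched ones get NULL for enrollments columns.
Group by students.id and compute COUNT(e.id). COUNT(col) of an all-NULL group is 0.
  5: ids {14, 24} → COUNT(e.id)=2
  10: ids {25, 29, 36, 41, 42} → COUNT(e.id)=5
  11: ids {18, 22, 26} → COUNT(e.id)=3
  13: ids {8, 12, 27, 37} → COUNT(e.id)=4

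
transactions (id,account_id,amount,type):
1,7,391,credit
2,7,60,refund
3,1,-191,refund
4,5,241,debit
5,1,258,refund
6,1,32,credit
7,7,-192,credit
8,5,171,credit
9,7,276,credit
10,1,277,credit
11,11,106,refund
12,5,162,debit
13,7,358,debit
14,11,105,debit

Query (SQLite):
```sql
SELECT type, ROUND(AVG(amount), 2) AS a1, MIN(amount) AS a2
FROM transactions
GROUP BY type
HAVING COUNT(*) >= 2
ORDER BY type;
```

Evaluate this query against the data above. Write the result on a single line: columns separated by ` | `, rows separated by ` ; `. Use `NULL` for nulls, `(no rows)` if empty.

Group transactions by type.
Per group compute: ROUND(AVG(amount), 2), MIN(amount).
HAVING: drop groups with fewer than 2 rows.
  credit: ids {1, 6, 7, 8, 9, 10} → ROUND(AVG(amount), 2)=159.17, MIN(amount)=-192
  debit: ids {4, 12, 13, 14} → ROUND(AVG(amount), 2)=216.5, MIN(amount)=105
  refund: ids {2, 3, 5, 11} → ROUND(AVG(amount), 2)=58.25, MIN(amount)=-191

credit | 159.17 | -192 ; debit | 216.5 | 105 ; refund | 58.25 | -191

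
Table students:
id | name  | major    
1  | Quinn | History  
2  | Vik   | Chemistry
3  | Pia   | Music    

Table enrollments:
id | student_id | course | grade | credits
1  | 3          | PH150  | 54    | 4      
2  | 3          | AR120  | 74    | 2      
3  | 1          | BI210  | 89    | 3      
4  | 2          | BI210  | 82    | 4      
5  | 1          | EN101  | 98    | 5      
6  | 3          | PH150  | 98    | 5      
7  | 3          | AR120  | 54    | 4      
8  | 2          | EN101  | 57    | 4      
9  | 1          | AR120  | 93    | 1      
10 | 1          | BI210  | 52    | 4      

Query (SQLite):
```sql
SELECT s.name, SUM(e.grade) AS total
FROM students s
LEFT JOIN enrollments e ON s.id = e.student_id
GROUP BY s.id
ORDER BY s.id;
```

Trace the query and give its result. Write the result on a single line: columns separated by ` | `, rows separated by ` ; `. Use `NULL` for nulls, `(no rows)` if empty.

LEFT JOIN keeps every students row; unmatched ones get NULL for enrollments columns.
Group by students.id and compute SUM(e.grade). SUM over an all-NULL group is NULL.
  1: ids {3, 5, 9, 10} → SUM(e.grade)=332
  2: ids {4, 8} → SUM(e.grade)=139
  3: ids {1, 2, 6, 7} → SUM(e.grade)=280

Quinn | 332 ; Vik | 139 ; Pia | 280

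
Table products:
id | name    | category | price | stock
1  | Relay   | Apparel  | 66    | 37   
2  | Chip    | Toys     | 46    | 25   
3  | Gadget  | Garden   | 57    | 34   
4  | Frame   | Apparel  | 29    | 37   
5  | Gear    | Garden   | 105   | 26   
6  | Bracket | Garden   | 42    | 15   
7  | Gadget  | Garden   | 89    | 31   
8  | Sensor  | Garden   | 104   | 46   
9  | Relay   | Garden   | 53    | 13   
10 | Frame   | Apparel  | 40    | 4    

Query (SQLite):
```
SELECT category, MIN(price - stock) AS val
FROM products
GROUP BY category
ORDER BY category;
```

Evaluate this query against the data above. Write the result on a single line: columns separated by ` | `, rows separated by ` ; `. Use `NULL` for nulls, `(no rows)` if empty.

For each row compute price - stock.
Group by category; take MIN of the expression per group.
  Apparel: ids {1, 4, 10} → MIN(price - stock)=-8
  Garden: ids {3, 5, 6, 7, 8, 9} → MIN(price - stock)=23
  Toys: ids {2} → MIN(price - stock)=21

Apparel | -8 ; Garden | 23 ; Toys | 21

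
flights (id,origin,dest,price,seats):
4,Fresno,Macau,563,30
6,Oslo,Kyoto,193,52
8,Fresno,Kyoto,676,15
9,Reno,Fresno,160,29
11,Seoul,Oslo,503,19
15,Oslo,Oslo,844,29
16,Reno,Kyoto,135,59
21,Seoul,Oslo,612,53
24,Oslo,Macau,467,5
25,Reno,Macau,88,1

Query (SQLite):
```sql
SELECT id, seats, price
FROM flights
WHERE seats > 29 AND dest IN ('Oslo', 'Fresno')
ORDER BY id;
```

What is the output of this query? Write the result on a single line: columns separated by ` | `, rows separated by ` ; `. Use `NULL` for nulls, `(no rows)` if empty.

seats > 29: ids {4, 6, 16, 21}
dest IN ('Oslo', 'Fresno'): ids {9, 11, 15, 21}
Combine with AND.

21 | 53 | 612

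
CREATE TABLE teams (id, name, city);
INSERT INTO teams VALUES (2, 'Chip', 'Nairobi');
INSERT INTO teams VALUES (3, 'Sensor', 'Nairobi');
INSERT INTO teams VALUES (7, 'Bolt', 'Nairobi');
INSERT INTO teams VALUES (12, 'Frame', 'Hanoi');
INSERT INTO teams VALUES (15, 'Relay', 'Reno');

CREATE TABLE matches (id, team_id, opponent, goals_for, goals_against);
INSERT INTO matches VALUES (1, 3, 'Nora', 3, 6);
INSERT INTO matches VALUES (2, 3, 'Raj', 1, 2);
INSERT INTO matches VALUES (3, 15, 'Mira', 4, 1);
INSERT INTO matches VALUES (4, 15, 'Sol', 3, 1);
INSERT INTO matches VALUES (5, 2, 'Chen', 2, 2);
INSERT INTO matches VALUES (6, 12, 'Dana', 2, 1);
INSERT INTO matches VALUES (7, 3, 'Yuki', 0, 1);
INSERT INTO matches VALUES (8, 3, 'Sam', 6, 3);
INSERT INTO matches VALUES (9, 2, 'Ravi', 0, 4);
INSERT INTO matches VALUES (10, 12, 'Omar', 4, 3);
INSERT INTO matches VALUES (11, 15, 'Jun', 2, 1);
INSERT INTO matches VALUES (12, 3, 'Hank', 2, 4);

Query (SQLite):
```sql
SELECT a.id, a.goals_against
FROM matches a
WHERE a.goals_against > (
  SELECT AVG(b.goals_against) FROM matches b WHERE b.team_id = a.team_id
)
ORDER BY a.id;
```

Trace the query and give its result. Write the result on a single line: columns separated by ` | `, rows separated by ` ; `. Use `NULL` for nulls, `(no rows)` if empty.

For each matches row a, compute AVG(goals_against) over rows sharing a.team_id.
Keep row a if a.goals_against > that per-group AVG.
  team_id=2: AVG(goals_against) = 3.0
  team_id=3: AVG(goals_against) = 3.2
  team_id=12: AVG(goals_against) = 2.0
  team_id=15: AVG(goals_against) = 1.0

1 | 6 ; 9 | 4 ; 10 | 3 ; 12 | 4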